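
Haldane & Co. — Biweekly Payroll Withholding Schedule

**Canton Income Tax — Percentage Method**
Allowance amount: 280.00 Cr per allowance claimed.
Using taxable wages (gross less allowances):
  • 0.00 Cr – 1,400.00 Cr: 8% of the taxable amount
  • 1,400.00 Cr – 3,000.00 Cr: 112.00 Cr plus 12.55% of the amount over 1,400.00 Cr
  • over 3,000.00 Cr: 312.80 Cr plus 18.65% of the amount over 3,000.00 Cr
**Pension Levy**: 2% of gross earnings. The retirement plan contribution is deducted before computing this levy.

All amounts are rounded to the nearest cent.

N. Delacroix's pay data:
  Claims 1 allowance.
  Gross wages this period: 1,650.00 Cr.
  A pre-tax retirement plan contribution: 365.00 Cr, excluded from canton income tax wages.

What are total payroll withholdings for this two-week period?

106.10 Cr

Canton Income Tax: taxable = 1,650.00 Cr − 365.00 Cr − 1×280.00 Cr = 1,005.00 Cr
  8% × 1,005.00 Cr = 80.40 Cr
Pension Levy: 2% × 1,285.00 Cr = 25.70 Cr
Total: 80.40 Cr + 25.70 Cr = 106.10 Cr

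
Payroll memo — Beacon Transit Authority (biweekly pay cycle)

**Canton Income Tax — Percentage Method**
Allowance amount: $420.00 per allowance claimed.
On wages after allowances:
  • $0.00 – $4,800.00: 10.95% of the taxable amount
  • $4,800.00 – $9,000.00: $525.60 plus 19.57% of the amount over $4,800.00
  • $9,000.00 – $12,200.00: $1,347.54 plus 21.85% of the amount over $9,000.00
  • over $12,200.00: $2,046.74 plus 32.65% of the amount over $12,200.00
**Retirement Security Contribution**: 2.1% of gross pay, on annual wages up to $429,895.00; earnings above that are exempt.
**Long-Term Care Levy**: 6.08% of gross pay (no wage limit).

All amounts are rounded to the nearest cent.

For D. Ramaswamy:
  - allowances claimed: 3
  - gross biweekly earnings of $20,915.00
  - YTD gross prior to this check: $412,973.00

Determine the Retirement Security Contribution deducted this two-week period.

Retirement Security Contribution: cap $429,895.00 − YTD $412,973.00 = $16,922.00 subject; 2.1% × $16,922.00 = $355.36

$355.36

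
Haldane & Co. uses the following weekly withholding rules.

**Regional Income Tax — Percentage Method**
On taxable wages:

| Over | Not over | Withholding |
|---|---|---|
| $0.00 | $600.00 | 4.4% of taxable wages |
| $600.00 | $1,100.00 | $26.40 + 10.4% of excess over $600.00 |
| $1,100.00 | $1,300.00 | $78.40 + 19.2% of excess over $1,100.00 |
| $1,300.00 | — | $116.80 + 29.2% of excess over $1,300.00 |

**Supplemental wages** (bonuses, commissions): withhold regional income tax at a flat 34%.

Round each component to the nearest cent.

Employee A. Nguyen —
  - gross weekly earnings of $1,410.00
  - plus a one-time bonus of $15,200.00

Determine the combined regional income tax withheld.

$5,316.92

Regional Income Tax: taxable = $1,410.00
  $116.80 + 29.2% × ($1,410.00 − $1,300.00) = $116.80 + 29.2% × $110.00 = $148.92
Supplemental (34% flat on bonus): 34% × $15,200.00 = $5,168.00
Total regional income tax: $148.92 + $5,168.00 = $5,316.92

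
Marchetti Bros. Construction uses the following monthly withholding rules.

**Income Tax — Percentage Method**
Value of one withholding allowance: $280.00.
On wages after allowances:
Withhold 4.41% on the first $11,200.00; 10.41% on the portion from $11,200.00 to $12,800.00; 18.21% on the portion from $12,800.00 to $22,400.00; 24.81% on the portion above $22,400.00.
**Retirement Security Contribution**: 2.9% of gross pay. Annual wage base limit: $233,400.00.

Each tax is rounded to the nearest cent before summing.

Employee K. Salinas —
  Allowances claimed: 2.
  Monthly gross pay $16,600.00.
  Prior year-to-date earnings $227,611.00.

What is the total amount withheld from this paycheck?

Income Tax: taxable = $16,600.00 − 2×$280.00 = $16,040.00
  $660.48 + 18.21% × ($16,040.00 − $12,800.00) = $660.48 + 18.21% × $3,240.00 = $1,250.48
Retirement Security Contribution: cap $233,400.00 − YTD $227,611.00 = $5,789.00 subject; 2.9% × $5,789.00 = $167.88
Total: $1,250.48 + $167.88 = $1,418.36

$1,418.36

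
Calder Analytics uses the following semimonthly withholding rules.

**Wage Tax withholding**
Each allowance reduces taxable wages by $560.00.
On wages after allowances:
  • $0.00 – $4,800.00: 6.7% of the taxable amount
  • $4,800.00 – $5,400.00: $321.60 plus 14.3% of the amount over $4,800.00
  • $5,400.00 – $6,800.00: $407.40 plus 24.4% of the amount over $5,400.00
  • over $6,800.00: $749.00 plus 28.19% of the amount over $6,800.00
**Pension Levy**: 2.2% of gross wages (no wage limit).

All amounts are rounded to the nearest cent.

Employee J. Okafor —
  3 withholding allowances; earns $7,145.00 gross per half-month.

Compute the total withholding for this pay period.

Wage Tax: taxable = $7,145.00 − 3×$560.00 = $5,465.00
  $407.40 + 24.4% × ($5,465.00 − $5,400.00) = $407.40 + 24.4% × $65.00 = $423.26
Pension Levy: 2.2% × $7,145.00 = $157.19
Total: $423.26 + $157.19 = $580.45

$580.45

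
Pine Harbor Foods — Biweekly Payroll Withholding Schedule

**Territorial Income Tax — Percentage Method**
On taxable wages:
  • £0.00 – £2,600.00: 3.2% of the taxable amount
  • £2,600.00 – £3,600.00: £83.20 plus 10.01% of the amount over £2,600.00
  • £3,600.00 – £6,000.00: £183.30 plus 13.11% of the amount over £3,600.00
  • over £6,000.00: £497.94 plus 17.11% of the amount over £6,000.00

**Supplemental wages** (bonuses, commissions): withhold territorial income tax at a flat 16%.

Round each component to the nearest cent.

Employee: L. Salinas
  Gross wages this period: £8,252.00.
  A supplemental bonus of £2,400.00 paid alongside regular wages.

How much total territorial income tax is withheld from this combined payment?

£1,267.26

Territorial Income Tax: taxable = £8,252.00
  £497.94 + 17.11% × (£8,252.00 − £6,000.00) = £497.94 + 17.11% × £2,252.00 = £883.26
Supplemental (16% flat on bonus): 16% × £2,400.00 = £384.00
Total territorial income tax: £883.26 + £384.00 = £1,267.26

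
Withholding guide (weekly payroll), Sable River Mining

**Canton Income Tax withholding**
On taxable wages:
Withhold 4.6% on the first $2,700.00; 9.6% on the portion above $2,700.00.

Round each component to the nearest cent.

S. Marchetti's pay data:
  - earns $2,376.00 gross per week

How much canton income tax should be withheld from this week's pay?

Canton Income Tax: taxable = $2,376.00
  4.6% × $2,376.00 = $109.30

$109.30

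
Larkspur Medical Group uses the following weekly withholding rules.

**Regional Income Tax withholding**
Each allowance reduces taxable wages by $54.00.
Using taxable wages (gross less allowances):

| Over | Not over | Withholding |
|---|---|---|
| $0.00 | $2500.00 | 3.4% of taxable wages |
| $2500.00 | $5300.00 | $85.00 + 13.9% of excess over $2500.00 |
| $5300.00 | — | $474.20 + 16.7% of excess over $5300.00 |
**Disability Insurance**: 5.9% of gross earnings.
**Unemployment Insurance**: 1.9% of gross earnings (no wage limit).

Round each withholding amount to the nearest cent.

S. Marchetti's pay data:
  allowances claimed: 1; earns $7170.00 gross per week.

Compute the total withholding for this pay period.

$1336.73

Regional Income Tax: taxable = $7170.00 − 1×$54.00 = $7116.00
  $474.20 + 16.7% × ($7116.00 − $5300.00) = $474.20 + 16.7% × $1816.00 = $777.47
Disability Insurance: 5.9% × $7170.00 = $423.03
Unemployment Insurance: 1.9% × $7170.00 = $136.23
Total: $777.47 + $423.03 + $136.23 = $1336.73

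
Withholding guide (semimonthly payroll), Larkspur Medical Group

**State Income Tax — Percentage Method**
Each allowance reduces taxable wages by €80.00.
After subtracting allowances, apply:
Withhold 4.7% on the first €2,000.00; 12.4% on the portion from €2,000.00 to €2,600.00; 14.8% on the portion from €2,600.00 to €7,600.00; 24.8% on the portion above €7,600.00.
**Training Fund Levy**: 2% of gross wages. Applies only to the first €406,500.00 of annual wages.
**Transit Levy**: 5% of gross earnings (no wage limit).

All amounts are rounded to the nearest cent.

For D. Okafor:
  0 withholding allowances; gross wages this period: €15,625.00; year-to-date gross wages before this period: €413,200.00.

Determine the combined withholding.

State Income Tax: taxable = €15,625.00
  €908.40 + 24.8% × (€15,625.00 − €7,600.00) = €908.40 + 24.8% × €8,025.00 = €2,898.60
Training Fund Levy: YTD €413,200.00 ≥ cap €406,500.00 → €0.00
Transit Levy: 5% × €15,625.00 = €781.25
Total: €2,898.60 + €0.00 + €781.25 = €3,679.85

€3,679.85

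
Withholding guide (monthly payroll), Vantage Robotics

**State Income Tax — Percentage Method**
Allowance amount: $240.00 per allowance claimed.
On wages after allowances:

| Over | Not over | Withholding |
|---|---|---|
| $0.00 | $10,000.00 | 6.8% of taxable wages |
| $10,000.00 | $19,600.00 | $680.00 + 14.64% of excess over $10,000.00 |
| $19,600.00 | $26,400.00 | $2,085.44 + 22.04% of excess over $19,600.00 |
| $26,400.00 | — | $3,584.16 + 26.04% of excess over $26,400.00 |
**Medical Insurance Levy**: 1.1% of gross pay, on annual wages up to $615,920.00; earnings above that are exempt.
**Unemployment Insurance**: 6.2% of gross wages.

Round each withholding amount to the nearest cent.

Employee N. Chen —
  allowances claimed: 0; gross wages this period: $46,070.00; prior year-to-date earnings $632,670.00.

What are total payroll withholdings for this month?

$11,562.57

State Income Tax: taxable = $46,070.00
  $3,584.16 + 26.04% × ($46,070.00 − $26,400.00) = $3,584.16 + 26.04% × $19,670.00 = $8,706.23
Medical Insurance Levy: YTD $632,670.00 ≥ cap $615,920.00 → $0.00
Unemployment Insurance: 6.2% × $46,070.00 = $2,856.34
Total: $8,706.23 + $0.00 + $2,856.34 = $11,562.57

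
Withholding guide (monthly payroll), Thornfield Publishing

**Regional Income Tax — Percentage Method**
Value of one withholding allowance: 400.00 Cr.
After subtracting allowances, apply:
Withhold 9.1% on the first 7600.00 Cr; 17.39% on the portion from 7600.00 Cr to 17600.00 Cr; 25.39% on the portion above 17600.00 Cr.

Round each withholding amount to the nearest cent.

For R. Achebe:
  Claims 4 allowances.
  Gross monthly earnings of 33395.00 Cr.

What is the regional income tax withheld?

Regional Income Tax: taxable = 33395.00 Cr − 4×400.00 Cr = 31795.00 Cr
  2430.60 Cr + 25.39% × (31795.00 Cr − 17600.00 Cr) = 2430.60 Cr + 25.39% × 14195.00 Cr = 6034.71 Cr

6034.71 Cr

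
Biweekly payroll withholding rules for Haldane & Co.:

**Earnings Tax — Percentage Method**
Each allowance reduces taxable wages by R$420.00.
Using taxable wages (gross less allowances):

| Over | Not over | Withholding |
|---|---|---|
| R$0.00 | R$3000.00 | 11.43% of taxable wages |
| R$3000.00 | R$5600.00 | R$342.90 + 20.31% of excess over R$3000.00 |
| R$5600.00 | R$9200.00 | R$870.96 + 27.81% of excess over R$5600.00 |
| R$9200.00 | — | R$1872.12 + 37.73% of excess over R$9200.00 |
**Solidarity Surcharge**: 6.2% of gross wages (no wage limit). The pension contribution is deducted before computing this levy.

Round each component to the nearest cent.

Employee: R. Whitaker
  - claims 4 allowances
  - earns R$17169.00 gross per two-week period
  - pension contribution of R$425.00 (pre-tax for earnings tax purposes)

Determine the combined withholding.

Earnings Tax: taxable = R$17169.00 − R$425.00 − 4×R$420.00 = R$15064.00
  R$1872.12 + 37.73% × (R$15064.00 − R$9200.00) = R$1872.12 + 37.73% × R$5864.00 = R$4084.61
Solidarity Surcharge: 6.2% × R$16744.00 = R$1038.13
Total: R$4084.61 + R$1038.13 = R$5122.74

R$5122.74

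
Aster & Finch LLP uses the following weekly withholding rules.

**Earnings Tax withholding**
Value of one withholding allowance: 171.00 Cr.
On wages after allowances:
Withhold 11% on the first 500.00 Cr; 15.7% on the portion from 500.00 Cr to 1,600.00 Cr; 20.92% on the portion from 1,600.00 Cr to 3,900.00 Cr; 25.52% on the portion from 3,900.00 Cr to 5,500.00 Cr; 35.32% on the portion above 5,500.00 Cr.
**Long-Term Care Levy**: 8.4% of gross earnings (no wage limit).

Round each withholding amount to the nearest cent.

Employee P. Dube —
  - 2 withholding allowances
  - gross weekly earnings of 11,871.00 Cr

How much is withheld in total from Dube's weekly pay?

4,243.78 Cr

Earnings Tax: taxable = 11,871.00 Cr − 2×171.00 Cr = 11,529.00 Cr
  1,117.18 Cr + 35.32% × (11,529.00 Cr − 5,500.00 Cr) = 1,117.18 Cr + 35.32% × 6,029.00 Cr = 3,246.62 Cr
Long-Term Care Levy: 8.4% × 11,871.00 Cr = 997.16 Cr
Total: 3,246.62 Cr + 997.16 Cr = 4,243.78 Cr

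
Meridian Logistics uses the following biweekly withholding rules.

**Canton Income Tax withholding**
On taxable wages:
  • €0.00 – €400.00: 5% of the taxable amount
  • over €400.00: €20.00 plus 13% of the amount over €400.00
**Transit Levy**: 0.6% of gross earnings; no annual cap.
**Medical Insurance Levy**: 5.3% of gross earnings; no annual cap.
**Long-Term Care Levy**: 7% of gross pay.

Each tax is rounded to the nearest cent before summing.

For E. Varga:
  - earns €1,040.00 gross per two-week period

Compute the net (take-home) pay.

€802.64

Canton Income Tax: taxable = €1,040.00
  €20.00 + 13% × (€1,040.00 − €400.00) = €20.00 + 13% × €640.00 = €103.20
Transit Levy: 0.6% × €1,040.00 = €6.24
Medical Insurance Levy: 5.3% × €1,040.00 = €55.12
Long-Term Care Levy: 7% × €1,040.00 = €72.80
Total withheld: €103.20 + €6.24 + €55.12 + €72.80 = €237.36
Net pay: €1,040.00 − €237.36 = €802.64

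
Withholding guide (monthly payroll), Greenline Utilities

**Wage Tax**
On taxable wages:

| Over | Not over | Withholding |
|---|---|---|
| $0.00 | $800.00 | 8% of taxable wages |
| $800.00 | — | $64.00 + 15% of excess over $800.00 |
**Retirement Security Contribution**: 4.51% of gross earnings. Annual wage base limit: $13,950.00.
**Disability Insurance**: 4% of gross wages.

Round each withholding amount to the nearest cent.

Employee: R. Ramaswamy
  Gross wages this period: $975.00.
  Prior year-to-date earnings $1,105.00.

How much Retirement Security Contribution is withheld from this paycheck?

Retirement Security Contribution: 4.51% × $975.00 = $43.97

$43.97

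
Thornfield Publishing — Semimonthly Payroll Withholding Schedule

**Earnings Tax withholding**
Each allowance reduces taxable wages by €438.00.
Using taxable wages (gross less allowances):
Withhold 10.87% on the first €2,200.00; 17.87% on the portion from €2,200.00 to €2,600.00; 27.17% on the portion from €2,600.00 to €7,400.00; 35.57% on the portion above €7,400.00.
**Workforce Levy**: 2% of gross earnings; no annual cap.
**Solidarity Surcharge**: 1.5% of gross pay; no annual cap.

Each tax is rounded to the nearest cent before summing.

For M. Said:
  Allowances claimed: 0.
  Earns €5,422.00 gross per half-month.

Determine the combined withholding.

€1,267.13

Earnings Tax: taxable = €5,422.00
  €310.62 + 27.17% × (€5,422.00 − €2,600.00) = €310.62 + 27.17% × €2,822.00 = €1,077.36
Workforce Levy: 2% × €5,422.00 = €108.44
Solidarity Surcharge: 1.5% × €5,422.00 = €81.33
Total: €1,077.36 + €108.44 + €81.33 = €1,267.13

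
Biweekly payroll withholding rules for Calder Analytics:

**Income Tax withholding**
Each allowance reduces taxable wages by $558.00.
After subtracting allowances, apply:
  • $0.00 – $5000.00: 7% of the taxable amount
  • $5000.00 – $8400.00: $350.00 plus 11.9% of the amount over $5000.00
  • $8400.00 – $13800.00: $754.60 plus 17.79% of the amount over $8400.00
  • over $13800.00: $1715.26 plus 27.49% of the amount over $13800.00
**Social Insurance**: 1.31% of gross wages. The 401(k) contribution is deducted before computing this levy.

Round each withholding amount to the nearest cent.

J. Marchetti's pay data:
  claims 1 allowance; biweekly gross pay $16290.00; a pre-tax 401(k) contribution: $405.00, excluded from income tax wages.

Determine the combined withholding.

Income Tax: taxable = $16290.00 − $405.00 − 1×$558.00 = $15327.00
  $1715.26 + 27.49% × ($15327.00 − $13800.00) = $1715.26 + 27.49% × $1527.00 = $2135.03
Social Insurance: 1.31% × $15885.00 = $208.09
Total: $2135.03 + $208.09 = $2343.12

$2343.12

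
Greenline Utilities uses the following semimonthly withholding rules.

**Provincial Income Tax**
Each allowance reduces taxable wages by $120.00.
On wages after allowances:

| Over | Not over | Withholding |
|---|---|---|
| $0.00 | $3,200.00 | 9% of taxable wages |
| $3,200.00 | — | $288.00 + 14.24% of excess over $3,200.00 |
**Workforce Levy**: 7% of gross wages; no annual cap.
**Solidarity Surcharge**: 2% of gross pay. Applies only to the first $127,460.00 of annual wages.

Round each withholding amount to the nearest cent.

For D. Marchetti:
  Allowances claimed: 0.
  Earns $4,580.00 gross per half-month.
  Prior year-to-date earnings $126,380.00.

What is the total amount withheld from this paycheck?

$826.71

Provincial Income Tax: taxable = $4,580.00
  $288.00 + 14.24% × ($4,580.00 − $3,200.00) = $288.00 + 14.24% × $1,380.00 = $484.51
Workforce Levy: 7% × $4,580.00 = $320.60
Solidarity Surcharge: cap $127,460.00 − YTD $126,380.00 = $1,080.00 subject; 2% × $1,080.00 = $21.60
Total: $484.51 + $320.60 + $21.60 = $826.71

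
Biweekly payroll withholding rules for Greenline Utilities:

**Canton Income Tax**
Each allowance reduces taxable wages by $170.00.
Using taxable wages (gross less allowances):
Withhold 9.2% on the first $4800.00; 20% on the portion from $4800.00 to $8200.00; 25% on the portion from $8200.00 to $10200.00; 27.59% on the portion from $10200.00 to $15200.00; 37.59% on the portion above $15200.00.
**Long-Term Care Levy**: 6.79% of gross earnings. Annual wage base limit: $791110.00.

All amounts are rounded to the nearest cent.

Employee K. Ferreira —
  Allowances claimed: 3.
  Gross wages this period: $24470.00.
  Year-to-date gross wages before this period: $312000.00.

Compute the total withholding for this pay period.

$7955.49

Canton Income Tax: taxable = $24470.00 − 3×$170.00 = $23960.00
  $3001.10 + 37.59% × ($23960.00 − $15200.00) = $3001.10 + 37.59% × $8760.00 = $6293.98
Long-Term Care Levy: 6.79% × $24470.00 = $1661.51
Total: $6293.98 + $1661.51 = $7955.49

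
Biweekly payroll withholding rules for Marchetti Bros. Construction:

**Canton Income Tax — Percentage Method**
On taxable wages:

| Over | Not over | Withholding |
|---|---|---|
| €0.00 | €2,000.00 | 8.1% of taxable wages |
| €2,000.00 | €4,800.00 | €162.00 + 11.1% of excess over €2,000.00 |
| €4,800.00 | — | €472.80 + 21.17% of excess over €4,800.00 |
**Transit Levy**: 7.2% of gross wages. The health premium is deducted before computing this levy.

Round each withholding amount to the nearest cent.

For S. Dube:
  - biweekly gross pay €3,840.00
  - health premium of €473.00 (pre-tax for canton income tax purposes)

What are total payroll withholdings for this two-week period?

Canton Income Tax: taxable = €3,840.00 − €473.00 = €3,367.00
  €162.00 + 11.1% × (€3,367.00 − €2,000.00) = €162.00 + 11.1% × €1,367.00 = €313.74
Transit Levy: 7.2% × €3,367.00 = €242.42
Total: €313.74 + €242.42 = €556.16

€556.16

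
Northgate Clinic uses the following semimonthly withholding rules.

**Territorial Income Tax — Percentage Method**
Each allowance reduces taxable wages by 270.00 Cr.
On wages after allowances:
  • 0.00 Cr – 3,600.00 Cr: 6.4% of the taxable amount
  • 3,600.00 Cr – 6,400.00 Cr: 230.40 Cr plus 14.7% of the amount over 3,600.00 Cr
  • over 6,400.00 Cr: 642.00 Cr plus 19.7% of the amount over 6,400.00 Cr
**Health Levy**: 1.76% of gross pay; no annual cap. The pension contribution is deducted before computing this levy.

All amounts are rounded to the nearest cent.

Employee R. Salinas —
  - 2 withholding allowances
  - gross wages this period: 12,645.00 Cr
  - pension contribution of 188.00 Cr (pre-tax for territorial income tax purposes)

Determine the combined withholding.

Territorial Income Tax: taxable = 12,645.00 Cr − 188.00 Cr − 2×270.00 Cr = 11,917.00 Cr
  642.00 Cr + 19.7% × (11,917.00 Cr − 6,400.00 Cr) = 642.00 Cr + 19.7% × 5,517.00 Cr = 1,728.85 Cr
Health Levy: 1.76% × 12,457.00 Cr = 219.24 Cr
Total: 1,728.85 Cr + 219.24 Cr = 1,948.09 Cr

1,948.09 Cr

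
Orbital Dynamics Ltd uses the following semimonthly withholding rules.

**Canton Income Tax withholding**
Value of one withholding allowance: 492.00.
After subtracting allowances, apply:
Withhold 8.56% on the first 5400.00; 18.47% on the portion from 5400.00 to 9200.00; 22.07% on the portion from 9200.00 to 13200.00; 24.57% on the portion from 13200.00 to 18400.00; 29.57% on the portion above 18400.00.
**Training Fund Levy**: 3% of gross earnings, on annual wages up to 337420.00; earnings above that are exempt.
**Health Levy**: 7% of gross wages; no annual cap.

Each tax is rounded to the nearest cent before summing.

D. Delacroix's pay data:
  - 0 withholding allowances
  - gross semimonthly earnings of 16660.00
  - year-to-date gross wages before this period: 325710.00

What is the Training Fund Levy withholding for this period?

Training Fund Levy: cap 337420.00 − YTD 325710.00 = 11710.00 subject; 3% × 11710.00 = 351.30

351.30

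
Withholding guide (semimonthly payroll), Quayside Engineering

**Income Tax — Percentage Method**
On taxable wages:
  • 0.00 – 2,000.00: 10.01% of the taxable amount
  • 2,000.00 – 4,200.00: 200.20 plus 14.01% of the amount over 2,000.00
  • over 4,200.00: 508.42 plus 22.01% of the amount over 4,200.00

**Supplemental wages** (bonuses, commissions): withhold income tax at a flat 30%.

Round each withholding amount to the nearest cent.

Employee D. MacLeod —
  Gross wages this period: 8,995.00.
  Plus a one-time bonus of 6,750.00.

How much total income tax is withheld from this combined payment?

Income Tax: taxable = 8,995.00
  508.42 + 22.01% × (8,995.00 − 4,200.00) = 508.42 + 22.01% × 4,795.00 = 1,563.80
Supplemental (30% flat on bonus): 30% × 6,750.00 = 2,025.00
Total income tax: 1,563.80 + 2,025.00 = 3,588.80

3,588.80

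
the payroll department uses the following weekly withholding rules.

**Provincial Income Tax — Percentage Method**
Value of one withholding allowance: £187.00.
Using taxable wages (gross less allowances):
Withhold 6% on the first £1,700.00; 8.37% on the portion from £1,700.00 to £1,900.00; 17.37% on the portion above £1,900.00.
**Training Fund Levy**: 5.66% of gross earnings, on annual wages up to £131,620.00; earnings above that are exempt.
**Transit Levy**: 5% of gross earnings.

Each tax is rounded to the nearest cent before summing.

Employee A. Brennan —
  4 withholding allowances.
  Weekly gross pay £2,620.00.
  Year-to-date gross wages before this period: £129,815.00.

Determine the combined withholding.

£349.56

Provincial Income Tax: taxable = £2,620.00 − 4×£187.00 = £1,872.00
  £102.00 + 8.37% × (£1,872.00 − £1,700.00) = £102.00 + 8.37% × £172.00 = £116.40
Training Fund Levy: cap £131,620.00 − YTD £129,815.00 = £1,805.00 subject; 5.66% × £1,805.00 = £102.16
Transit Levy: 5% × £2,620.00 = £131.00
Total: £116.40 + £102.16 + £131.00 = £349.56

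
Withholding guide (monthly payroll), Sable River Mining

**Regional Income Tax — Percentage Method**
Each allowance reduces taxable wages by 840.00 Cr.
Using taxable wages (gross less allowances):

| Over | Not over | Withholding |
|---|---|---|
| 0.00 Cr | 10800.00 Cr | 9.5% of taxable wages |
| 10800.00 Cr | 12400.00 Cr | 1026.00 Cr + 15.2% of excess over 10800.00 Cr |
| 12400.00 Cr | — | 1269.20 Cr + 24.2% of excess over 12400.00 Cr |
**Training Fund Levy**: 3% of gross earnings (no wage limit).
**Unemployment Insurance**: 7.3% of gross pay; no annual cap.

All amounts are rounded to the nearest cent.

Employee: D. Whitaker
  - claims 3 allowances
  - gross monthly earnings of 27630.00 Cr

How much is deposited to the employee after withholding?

Regional Income Tax: taxable = 27630.00 Cr − 3×840.00 Cr = 25110.00 Cr
  1269.20 Cr + 24.2% × (25110.00 Cr − 12400.00 Cr) = 1269.20 Cr + 24.2% × 12710.00 Cr = 4345.02 Cr
Training Fund Levy: 3% × 27630.00 Cr = 828.90 Cr
Unemployment Insurance: 7.3% × 27630.00 Cr = 2016.99 Cr
Total withheld: 4345.02 Cr + 828.90 Cr + 2016.99 Cr = 7190.91 Cr
Net pay: 27630.00 Cr − 7190.91 Cr = 20439.09 Cr

20439.09 Cr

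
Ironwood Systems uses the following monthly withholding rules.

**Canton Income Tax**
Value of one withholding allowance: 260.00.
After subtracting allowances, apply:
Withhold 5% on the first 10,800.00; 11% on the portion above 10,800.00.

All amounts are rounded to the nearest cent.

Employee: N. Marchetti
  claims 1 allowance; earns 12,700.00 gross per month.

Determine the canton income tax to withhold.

720.40

Canton Income Tax: taxable = 12,700.00 − 1×260.00 = 12,440.00
  540.00 + 11% × (12,440.00 − 10,800.00) = 540.00 + 11% × 1,640.00 = 720.40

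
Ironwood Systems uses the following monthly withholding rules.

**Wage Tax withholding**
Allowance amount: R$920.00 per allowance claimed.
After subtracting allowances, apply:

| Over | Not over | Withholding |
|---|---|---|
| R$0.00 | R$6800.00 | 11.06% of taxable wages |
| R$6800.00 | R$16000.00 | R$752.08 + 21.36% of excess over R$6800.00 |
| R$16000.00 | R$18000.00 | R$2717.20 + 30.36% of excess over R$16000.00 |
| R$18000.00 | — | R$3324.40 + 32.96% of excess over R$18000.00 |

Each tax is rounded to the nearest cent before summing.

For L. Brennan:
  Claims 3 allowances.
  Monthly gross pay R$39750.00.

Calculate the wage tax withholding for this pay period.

R$9583.50

Wage Tax: taxable = R$39750.00 − 3×R$920.00 = R$36990.00
  R$3324.40 + 32.96% × (R$36990.00 − R$18000.00) = R$3324.40 + 32.96% × R$18990.00 = R$9583.50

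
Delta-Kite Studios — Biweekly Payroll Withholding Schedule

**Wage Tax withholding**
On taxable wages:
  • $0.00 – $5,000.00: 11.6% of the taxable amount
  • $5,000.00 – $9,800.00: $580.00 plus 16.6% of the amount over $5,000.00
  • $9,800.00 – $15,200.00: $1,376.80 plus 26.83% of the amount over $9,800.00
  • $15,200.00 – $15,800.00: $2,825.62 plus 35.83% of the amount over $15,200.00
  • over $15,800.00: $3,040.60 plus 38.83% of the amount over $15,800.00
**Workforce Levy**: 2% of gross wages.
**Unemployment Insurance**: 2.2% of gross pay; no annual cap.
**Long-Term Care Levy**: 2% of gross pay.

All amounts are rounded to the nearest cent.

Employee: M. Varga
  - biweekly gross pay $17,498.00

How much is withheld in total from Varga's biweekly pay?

$4,784.81

Wage Tax: taxable = $17,498.00
  $3,040.60 + 38.83% × ($17,498.00 − $15,800.00) = $3,040.60 + 38.83% × $1,698.00 = $3,699.93
Workforce Levy: 2% × $17,498.00 = $349.96
Unemployment Insurance: 2.2% × $17,498.00 = $384.96
Long-Term Care Levy: 2% × $17,498.00 = $349.96
Total: $3,699.93 + $349.96 + $384.96 + $349.96 = $4,784.81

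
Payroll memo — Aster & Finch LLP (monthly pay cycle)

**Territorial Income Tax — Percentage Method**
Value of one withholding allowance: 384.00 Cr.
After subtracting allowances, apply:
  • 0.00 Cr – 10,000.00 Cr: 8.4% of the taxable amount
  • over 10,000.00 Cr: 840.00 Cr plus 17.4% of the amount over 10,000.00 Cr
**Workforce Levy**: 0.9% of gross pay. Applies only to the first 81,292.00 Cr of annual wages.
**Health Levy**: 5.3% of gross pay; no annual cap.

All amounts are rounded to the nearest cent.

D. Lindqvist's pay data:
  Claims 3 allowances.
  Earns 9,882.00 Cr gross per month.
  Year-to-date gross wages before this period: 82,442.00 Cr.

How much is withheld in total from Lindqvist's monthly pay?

1,257.07 Cr

Territorial Income Tax: taxable = 9,882.00 Cr − 3×384.00 Cr = 8,730.00 Cr
  8.4% × 8,730.00 Cr = 733.32 Cr
Workforce Levy: YTD 82,442.00 Cr ≥ cap 81,292.00 Cr → 0.00 Cr
Health Levy: 5.3% × 9,882.00 Cr = 523.75 Cr
Total: 733.32 Cr + 0.00 Cr + 523.75 Cr = 1,257.07 Cr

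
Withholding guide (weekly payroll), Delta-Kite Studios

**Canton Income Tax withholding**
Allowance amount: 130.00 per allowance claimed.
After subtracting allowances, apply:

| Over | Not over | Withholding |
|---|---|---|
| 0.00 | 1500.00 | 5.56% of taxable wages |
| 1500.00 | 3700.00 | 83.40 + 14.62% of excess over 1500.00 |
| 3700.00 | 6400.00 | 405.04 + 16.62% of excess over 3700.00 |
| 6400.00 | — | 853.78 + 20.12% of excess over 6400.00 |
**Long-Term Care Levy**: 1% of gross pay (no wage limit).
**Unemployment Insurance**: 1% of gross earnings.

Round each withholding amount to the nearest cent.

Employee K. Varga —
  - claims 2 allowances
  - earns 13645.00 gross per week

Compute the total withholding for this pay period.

Canton Income Tax: taxable = 13645.00 − 2×130.00 = 13385.00
  853.78 + 20.12% × (13385.00 − 6400.00) = 853.78 + 20.12% × 6985.00 = 2259.16
Long-Term Care Levy: 1% × 13645.00 = 136.45
Unemployment Insurance: 1% × 13645.00 = 136.45
Total: 2259.16 + 136.45 + 136.45 = 2532.06

2532.06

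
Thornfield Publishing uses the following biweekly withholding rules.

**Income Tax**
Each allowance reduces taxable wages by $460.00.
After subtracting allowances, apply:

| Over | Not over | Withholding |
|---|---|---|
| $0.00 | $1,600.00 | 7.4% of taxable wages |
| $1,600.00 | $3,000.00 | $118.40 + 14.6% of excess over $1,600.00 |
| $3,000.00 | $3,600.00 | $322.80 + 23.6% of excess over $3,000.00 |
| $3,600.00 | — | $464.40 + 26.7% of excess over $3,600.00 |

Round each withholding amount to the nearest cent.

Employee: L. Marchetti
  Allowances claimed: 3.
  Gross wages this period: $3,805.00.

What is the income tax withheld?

$238.85

Income Tax: taxable = $3,805.00 − 3×$460.00 = $2,425.00
  $118.40 + 14.6% × ($2,425.00 − $1,600.00) = $118.40 + 14.6% × $825.00 = $238.85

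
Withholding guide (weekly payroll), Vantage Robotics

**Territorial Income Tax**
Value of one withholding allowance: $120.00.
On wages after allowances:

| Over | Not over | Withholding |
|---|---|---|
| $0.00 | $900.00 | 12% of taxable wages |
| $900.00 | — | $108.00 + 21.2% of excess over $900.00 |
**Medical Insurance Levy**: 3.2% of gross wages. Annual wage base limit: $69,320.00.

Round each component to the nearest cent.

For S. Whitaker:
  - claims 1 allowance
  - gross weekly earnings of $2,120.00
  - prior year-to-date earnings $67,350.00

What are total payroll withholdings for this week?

$404.24

Territorial Income Tax: taxable = $2,120.00 − 1×$120.00 = $2,000.00
  $108.00 + 21.2% × ($2,000.00 − $900.00) = $108.00 + 21.2% × $1,100.00 = $341.20
Medical Insurance Levy: cap $69,320.00 − YTD $67,350.00 = $1,970.00 subject; 3.2% × $1,970.00 = $63.04
Total: $341.20 + $63.04 = $404.24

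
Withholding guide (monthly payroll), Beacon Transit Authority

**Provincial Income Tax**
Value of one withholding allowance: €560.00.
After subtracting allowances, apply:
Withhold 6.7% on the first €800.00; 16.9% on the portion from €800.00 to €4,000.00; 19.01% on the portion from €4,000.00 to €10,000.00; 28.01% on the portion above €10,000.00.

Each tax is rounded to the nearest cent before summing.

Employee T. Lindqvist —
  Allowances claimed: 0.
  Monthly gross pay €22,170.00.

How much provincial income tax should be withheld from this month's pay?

€5,143.82

Provincial Income Tax: taxable = €22,170.00
  €1,735.00 + 28.01% × (€22,170.00 − €10,000.00) = €1,735.00 + 28.01% × €12,170.00 = €5,143.82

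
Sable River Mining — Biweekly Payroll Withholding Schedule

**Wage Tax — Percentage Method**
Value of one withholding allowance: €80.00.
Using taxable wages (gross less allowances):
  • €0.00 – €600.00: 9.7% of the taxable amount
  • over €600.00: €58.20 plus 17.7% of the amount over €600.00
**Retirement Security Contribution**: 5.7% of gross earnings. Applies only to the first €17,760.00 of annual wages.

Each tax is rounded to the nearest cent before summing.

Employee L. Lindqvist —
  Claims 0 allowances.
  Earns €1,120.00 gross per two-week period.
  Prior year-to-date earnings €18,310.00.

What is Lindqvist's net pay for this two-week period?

€969.76

Wage Tax: taxable = €1,120.00
  €58.20 + 17.7% × (€1,120.00 − €600.00) = €58.20 + 17.7% × €520.00 = €150.24
Retirement Security Contribution: YTD €18,310.00 ≥ cap €17,760.00 → €0.00
Total withheld: €150.24 + €0.00 = €150.24
Net pay: €1,120.00 − €150.24 = €969.76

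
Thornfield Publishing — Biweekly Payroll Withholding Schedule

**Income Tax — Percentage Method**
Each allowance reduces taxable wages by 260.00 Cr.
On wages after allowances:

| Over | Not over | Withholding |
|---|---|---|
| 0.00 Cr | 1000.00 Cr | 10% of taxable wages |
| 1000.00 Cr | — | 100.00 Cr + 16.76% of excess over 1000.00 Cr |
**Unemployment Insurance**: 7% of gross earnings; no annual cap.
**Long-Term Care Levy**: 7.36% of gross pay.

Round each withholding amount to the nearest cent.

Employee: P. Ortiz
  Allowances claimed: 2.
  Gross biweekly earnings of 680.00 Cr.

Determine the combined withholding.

113.65 Cr

Income Tax: taxable = 680.00 Cr − 2×260.00 Cr = 160.00 Cr
  10% × 160.00 Cr = 16.00 Cr
Unemployment Insurance: 7% × 680.00 Cr = 47.60 Cr
Long-Term Care Levy: 7.36% × 680.00 Cr = 50.05 Cr
Total: 16.00 Cr + 47.60 Cr + 50.05 Cr = 113.65 Cr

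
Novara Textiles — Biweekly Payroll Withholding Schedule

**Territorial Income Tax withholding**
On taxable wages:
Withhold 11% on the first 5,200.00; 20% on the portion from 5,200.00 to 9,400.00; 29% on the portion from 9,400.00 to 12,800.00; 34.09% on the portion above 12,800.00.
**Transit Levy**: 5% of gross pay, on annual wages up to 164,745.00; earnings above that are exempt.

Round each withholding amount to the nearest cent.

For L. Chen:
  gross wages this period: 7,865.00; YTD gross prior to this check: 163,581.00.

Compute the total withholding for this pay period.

Territorial Income Tax: taxable = 7,865.00
  572.00 + 20% × (7,865.00 − 5,200.00) = 572.00 + 20% × 2,665.00 = 1,105.00
Transit Levy: cap 164,745.00 − YTD 163,581.00 = 1,164.00 subject; 5% × 1,164.00 = 58.20
Total: 1,105.00 + 58.20 = 1,163.20

1,163.20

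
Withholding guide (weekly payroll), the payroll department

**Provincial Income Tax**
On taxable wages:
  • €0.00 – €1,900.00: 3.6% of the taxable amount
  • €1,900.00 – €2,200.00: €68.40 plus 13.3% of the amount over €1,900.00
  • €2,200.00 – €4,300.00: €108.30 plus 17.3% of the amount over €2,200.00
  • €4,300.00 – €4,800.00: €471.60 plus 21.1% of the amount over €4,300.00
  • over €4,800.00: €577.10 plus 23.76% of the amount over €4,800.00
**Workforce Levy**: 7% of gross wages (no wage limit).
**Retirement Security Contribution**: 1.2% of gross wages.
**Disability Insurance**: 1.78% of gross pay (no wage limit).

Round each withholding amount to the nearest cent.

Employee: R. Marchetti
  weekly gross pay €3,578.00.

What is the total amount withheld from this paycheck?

€703.78

Provincial Income Tax: taxable = €3,578.00
  €108.30 + 17.3% × (€3,578.00 − €2,200.00) = €108.30 + 17.3% × €1,378.00 = €346.69
Workforce Levy: 7% × €3,578.00 = €250.46
Retirement Security Contribution: 1.2% × €3,578.00 = €42.94
Disability Insurance: 1.78% × €3,578.00 = €63.69
Total: €346.69 + €250.46 + €42.94 + €63.69 = €703.78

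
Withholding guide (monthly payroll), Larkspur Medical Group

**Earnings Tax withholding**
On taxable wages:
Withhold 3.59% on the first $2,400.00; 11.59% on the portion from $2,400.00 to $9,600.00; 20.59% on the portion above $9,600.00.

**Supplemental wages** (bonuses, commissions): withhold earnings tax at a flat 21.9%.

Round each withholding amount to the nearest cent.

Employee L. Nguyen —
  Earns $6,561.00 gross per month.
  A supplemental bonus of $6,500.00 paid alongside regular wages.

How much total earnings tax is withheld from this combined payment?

Earnings Tax: taxable = $6,561.00
  $86.16 + 11.59% × ($6,561.00 − $2,400.00) = $86.16 + 11.59% × $4,161.00 = $568.42
Supplemental (21.9% flat on bonus): 21.9% × $6,500.00 = $1,423.50
Total earnings tax: $568.42 + $1,423.50 = $1,991.92

$1,991.92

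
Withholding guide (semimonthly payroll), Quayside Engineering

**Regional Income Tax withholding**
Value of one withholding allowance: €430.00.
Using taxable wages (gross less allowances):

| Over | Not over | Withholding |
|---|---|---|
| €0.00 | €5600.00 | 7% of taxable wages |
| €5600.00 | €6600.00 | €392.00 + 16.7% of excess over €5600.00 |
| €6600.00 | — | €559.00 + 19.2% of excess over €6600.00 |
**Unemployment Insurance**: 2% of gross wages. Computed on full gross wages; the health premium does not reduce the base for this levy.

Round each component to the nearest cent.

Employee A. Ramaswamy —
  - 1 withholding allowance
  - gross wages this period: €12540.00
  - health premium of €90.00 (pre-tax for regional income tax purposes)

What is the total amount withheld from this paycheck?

€1850.44

Regional Income Tax: taxable = €12540.00 − €90.00 − 1×€430.00 = €12020.00
  €559.00 + 19.2% × (€12020.00 − €6600.00) = €559.00 + 19.2% × €5420.00 = €1599.64
Unemployment Insurance: 2% × €12540.00 = €250.80
Total: €1599.64 + €250.80 = €1850.44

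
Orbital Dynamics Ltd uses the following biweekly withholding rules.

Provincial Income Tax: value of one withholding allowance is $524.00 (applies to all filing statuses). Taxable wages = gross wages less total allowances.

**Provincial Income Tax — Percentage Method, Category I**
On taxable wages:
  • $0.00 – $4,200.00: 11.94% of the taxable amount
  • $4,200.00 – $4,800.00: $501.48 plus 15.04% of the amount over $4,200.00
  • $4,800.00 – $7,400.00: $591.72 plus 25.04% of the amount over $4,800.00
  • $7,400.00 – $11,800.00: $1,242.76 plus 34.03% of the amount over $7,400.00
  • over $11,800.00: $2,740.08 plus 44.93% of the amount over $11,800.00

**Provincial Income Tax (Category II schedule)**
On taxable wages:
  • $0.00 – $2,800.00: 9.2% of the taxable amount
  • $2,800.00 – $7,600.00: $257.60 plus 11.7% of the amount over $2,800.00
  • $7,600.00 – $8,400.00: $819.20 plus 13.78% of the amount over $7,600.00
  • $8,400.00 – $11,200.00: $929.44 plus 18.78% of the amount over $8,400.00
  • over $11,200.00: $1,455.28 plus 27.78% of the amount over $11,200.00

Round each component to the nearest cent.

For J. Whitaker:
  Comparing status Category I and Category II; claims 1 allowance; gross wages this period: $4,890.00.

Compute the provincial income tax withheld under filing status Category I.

$526.45

Provincial Income Tax (Category I): taxable = $4,890.00 − 1×$524.00 = $4,366.00
  $501.48 + 15.04% × ($4,366.00 − $4,200.00) = $501.48 + 15.04% × $166.00 = $526.45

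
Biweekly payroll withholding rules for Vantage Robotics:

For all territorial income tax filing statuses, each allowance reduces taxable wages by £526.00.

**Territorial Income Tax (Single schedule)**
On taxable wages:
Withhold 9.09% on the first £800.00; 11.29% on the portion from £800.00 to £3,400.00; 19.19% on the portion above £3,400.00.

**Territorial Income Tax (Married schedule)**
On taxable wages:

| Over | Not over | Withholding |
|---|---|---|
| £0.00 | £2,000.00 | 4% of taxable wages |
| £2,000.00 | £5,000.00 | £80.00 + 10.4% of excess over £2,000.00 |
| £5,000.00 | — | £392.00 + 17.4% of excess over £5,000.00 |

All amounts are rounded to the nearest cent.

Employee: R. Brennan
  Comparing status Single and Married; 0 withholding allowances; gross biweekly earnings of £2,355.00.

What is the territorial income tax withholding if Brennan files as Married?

£116.92

Territorial Income Tax (Married): taxable = £2,355.00
  £80.00 + 10.4% × (£2,355.00 − £2,000.00) = £80.00 + 10.4% × £355.00 = £116.92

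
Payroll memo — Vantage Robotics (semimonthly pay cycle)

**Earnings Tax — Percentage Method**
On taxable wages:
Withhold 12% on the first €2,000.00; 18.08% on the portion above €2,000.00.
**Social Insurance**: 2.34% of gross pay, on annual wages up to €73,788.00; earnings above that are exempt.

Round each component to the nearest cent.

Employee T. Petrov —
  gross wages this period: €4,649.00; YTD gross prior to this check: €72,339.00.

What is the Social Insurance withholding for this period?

Social Insurance: cap €73,788.00 − YTD €72,339.00 = €1,449.00 subject; 2.34% × €1,449.00 = €33.91

€33.91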